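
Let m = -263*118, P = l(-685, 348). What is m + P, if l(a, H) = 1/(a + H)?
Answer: -10458459/337 ≈ -31034.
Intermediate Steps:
l(a, H) = 1/(H + a)
P = -1/337 (P = 1/(348 - 685) = 1/(-337) = -1/337 ≈ -0.0029674)
m = -31034
m + P = -31034 - 1/337 = -10458459/337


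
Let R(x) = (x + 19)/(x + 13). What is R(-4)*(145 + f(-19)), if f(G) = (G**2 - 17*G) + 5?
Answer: 1390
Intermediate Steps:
f(G) = 5 + G**2 - 17*G
R(x) = (19 + x)/(13 + x)
R(-4)*(145 + f(-19)) = ((19 - 4)/(13 - 4))*(145 + (5 + (-19)**2 - 17*(-19))) = (15/9)*(145 + (5 + 361 + 323)) = ((1/9)*15)*(145 + 689) = (5/3)*834 = 1390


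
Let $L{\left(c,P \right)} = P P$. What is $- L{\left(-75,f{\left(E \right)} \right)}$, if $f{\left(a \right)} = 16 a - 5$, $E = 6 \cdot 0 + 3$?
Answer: $-1849$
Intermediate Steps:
$E = 3$ ($E = 0 + 3 = 3$)
$f{\left(a \right)} = -5 + 16 a$
$L{\left(c,P \right)} = P^{2}$
$- L{\left(-75,f{\left(E \right)} \right)} = - \left(-5 + 16 \cdot 3\right)^{2} = - \left(-5 + 48\right)^{2} = - 43^{2} = \left(-1\right) 1849 = -1849$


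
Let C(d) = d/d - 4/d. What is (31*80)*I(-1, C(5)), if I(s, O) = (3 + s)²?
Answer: 9920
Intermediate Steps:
C(d) = 1 - 4/d
(31*80)*I(-1, C(5)) = (31*80)*(3 - 1)² = 2480*2² = 2480*4 = 9920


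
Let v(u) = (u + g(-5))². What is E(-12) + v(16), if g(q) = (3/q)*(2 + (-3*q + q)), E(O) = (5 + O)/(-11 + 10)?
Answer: 2111/25 ≈ 84.440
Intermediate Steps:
E(O) = -5 - O (E(O) = (5 + O)/(-1) = (5 + O)*(-1) = -5 - O)
g(q) = 3*(2 - 2*q)/q (g(q) = (3/q)*(2 - 2*q) = 3*(2 - 2*q)/q)
v(u) = (-36/5 + u)² (v(u) = (u + (-6 + 6/(-5)))² = (u + (-6 + 6*(-⅕)))² = (u + (-6 - 6/5))² = (u - 36/5)² = (-36/5 + u)²)
E(-12) + v(16) = (-5 - 1*(-12)) + (36 - 5*16)²/25 = (-5 + 12) + (36 - 80)²/25 = 7 + (1/25)*(-44)² = 7 + (1/25)*1936 = 7 + 1936/25 = 2111/25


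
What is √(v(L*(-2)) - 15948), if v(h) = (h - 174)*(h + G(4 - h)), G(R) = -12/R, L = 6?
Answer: 3*I*√6034/2 ≈ 116.52*I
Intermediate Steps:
v(h) = (-174 + h)*(h - 12/(4 - h)) (v(h) = (h - 174)*(h - 12/(4 - h)) = (-174 + h)*(h - 12/(4 - h)))
√(v(L*(-2)) - 15948) = √((-2088 + 12*(6*(-2)) + (6*(-2))*(-174 + 6*(-2))*(-4 + 6*(-2)))/(-4 + 6*(-2)) - 15948) = √((-2088 + 12*(-12) - 12*(-174 - 12)*(-4 - 12))/(-4 - 12) - 15948) = √((-2088 - 144 - 12*(-186)*(-16))/(-16) - 15948) = √(-(-2088 - 144 - 35712)/16 - 15948) = √(-1/16*(-37944) - 15948) = √(4743/2 - 15948) = √(-27153/2) = 3*I*√6034/2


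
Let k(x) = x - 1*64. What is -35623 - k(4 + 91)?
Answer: -35654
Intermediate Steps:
k(x) = -64 + x (k(x) = x - 64 = -64 + x)
-35623 - k(4 + 91) = -35623 - (-64 + (4 + 91)) = -35623 - (-64 + 95) = -35623 - 1*31 = -35623 - 31 = -35654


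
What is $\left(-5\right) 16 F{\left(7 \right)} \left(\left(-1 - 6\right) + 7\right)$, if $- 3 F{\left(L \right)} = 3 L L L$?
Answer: $0$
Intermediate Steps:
$F{\left(L \right)} = - L^{3}$ ($F{\left(L \right)} = - \frac{3 L L L}{3} = - \frac{3 L^{2} L}{3} = - \frac{3 L^{3}}{3} = - L^{3}$)
$\left(-5\right) 16 F{\left(7 \right)} \left(\left(-1 - 6\right) + 7\right) = \left(-5\right) 16 \left(- 7^{3}\right) \left(\left(-1 - 6\right) + 7\right) = - 80 \left(\left(-1\right) 343\right) \left(-7 + 7\right) = \left(-80\right) \left(-343\right) 0 = 27440 \cdot 0 = 0$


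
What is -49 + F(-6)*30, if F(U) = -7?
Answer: -259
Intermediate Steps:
-49 + F(-6)*30 = -49 - 7*30 = -49 - 210 = -259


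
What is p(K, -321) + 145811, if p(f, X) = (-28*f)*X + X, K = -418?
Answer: -3611494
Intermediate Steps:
p(f, X) = X - 28*X*f (p(f, X) = -28*X*f + X = X - 28*X*f)
p(K, -321) + 145811 = -321*(1 - 28*(-418)) + 145811 = -321*(1 + 11704) + 145811 = -321*11705 + 145811 = -3757305 + 145811 = -3611494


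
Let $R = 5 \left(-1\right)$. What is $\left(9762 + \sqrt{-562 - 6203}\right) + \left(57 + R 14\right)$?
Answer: $9749 + i \sqrt{6765} \approx 9749.0 + 82.25 i$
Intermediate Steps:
$R = -5$
$\left(9762 + \sqrt{-562 - 6203}\right) + \left(57 + R 14\right) = \left(9762 + \sqrt{-562 - 6203}\right) + \left(57 - 70\right) = \left(9762 + \sqrt{-6765}\right) + \left(57 - 70\right) = \left(9762 + i \sqrt{6765}\right) - 13 = 9749 + i \sqrt{6765}$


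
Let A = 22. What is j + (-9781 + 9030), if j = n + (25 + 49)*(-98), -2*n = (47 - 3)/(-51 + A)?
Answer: -232065/29 ≈ -8002.2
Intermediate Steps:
n = 22/29 (n = -(47 - 3)/(2*(-51 + 22)) = -22/(-29) = -22*(-1)/29 = -½*(-44/29) = 22/29 ≈ 0.75862)
j = -210286/29 (j = 22/29 + (25 + 49)*(-98) = 22/29 + 74*(-98) = 22/29 - 7252 = -210286/29 ≈ -7251.2)
j + (-9781 + 9030) = -210286/29 + (-9781 + 9030) = -210286/29 - 751 = -232065/29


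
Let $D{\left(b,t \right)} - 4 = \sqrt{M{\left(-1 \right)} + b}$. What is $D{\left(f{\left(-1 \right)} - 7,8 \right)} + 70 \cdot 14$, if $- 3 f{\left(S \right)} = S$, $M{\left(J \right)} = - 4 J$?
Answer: $984 + \frac{2 i \sqrt{6}}{3} \approx 984.0 + 1.633 i$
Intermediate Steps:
$f{\left(S \right)} = - \frac{S}{3}$
$D{\left(b,t \right)} = 4 + \sqrt{4 + b}$ ($D{\left(b,t \right)} = 4 + \sqrt{\left(-4\right) \left(-1\right) + b} = 4 + \sqrt{4 + b}$)
$D{\left(f{\left(-1 \right)} - 7,8 \right)} + 70 \cdot 14 = \left(4 + \sqrt{4 - \frac{20}{3}}\right) + 70 \cdot 14 = \left(4 + \sqrt{4 + \left(\frac{1}{3} - 7\right)}\right) + 980 = \left(4 + \sqrt{4 - \frac{20}{3}}\right) + 980 = \left(4 + \sqrt{- \frac{8}{3}}\right) + 980 = \left(4 + \frac{2 i \sqrt{6}}{3}\right) + 980 = 984 + \frac{2 i \sqrt{6}}{3}$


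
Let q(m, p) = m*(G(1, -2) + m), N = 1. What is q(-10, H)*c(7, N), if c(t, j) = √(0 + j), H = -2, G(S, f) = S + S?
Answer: 80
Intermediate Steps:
G(S, f) = 2*S
q(m, p) = m*(2 + m) (q(m, p) = m*(2*1 + m) = m*(2 + m))
c(t, j) = √j
q(-10, H)*c(7, N) = (-10*(2 - 10))*√1 = -10*(-8)*1 = 80*1 = 80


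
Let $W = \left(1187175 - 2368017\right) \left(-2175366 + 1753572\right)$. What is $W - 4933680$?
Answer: $498067136868$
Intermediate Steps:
$W = 498072070548$ ($W = \left(-1180842\right) \left(-421794\right) = 498072070548$)
$W - 4933680 = 498072070548 - 4933680 = 498067136868$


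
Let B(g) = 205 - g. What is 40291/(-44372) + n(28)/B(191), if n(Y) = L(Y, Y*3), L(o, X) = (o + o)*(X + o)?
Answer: 19838365/44372 ≈ 447.09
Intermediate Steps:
L(o, X) = 2*o*(X + o) (L(o, X) = (2*o)*(X + o) = 2*o*(X + o))
n(Y) = 8*Y**2 (n(Y) = 2*Y*(Y*3 + Y) = 2*Y*(3*Y + Y) = 2*Y*(4*Y) = 8*Y**2)
40291/(-44372) + n(28)/B(191) = 40291/(-44372) + (8*28**2)/(205 - 1*191) = 40291*(-1/44372) + (8*784)/(205 - 191) = -40291/44372 + 6272/14 = -40291/44372 + 6272*(1/14) = -40291/44372 + 448 = 19838365/44372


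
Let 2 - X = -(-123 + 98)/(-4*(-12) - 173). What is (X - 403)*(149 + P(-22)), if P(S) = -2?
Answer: -294588/5 ≈ -58918.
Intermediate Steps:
X = 11/5 (X = 2 - (-1)*(-123 + 98)/(-4*(-12) - 173) = 2 - (-1)*(-25/(48 - 173)) = 2 - (-1)*(-25/(-125)) = 2 - (-1)*(-25*(-1/125)) = 2 - (-1)/5 = 2 - 1*(-1/5) = 2 + 1/5 = 11/5 ≈ 2.2000)
(X - 403)*(149 + P(-22)) = (11/5 - 403)*(149 - 2) = -2004/5*147 = -294588/5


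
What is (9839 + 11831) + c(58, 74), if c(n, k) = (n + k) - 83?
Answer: 21719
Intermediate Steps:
c(n, k) = -83 + k + n (c(n, k) = (k + n) - 83 = -83 + k + n)
(9839 + 11831) + c(58, 74) = (9839 + 11831) + (-83 + 74 + 58) = 21670 + 49 = 21719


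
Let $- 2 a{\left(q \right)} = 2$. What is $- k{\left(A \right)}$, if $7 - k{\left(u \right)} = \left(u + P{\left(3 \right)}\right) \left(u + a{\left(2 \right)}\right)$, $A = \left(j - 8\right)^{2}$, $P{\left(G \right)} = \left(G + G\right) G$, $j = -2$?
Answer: $11675$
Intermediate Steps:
$P{\left(G \right)} = 2 G^{2}$ ($P{\left(G \right)} = 2 G G = 2 G^{2}$)
$a{\left(q \right)} = -1$ ($a{\left(q \right)} = \left(- \frac{1}{2}\right) 2 = -1$)
$A = 100$ ($A = \left(-2 - 8\right)^{2} = \left(-10\right)^{2} = 100$)
$k{\left(u \right)} = 7 - \left(-1 + u\right) \left(18 + u\right)$ ($k{\left(u \right)} = 7 - \left(u + 2 \cdot 3^{2}\right) \left(u - 1\right) = 7 - \left(u + 2 \cdot 9\right) \left(-1 + u\right) = 7 - \left(u + 18\right) \left(-1 + u\right) = 7 - \left(18 + u\right) \left(-1 + u\right) = 7 - \left(-1 + u\right) \left(18 + u\right)$)
$- k{\left(A \right)} = - (25 - 100^{2} - 1700) = - (25 - 10000 - 1700) = \left(-1\right) \left(-11675\right) = 11675$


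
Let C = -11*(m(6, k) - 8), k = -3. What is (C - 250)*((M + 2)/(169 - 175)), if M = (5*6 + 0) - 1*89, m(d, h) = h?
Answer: -2451/2 ≈ -1225.5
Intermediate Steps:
C = 121 (C = -11*(-3 - 8) = -11*(-11) = 121)
M = -59 (M = (30 + 0) - 89 = 30 - 89 = -59)
(C - 250)*((M + 2)/(169 - 175)) = (121 - 250)*((-59 + 2)/(169 - 175)) = -(-7353)/(-6) = -(-7353)*(-1)/6 = -129*19/2 = -2451/2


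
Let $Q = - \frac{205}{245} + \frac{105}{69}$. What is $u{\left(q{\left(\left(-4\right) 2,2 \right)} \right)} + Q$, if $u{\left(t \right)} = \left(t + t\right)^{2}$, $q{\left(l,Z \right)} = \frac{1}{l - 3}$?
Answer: $\frac{97920}{136367} \approx 0.71806$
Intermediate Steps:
$Q = \frac{772}{1127}$ ($Q = \left(-205\right) \frac{1}{245} + 105 \cdot \frac{1}{69} = - \frac{41}{49} + \frac{35}{23} = \frac{772}{1127} \approx 0.685$)
$q{\left(l,Z \right)} = \frac{1}{-3 + l}$
$u{\left(t \right)} = 4 t^{2}$ ($u{\left(t \right)} = \left(2 t\right)^{2} = 4 t^{2}$)
$u{\left(q{\left(\left(-4\right) 2,2 \right)} \right)} + Q = 4 \left(\frac{1}{-3 - 8}\right)^{2} + \frac{772}{1127} = 4 \left(\frac{1}{-11}\right)^{2} + \frac{772}{1127} = 4 \left(- \frac{1}{11}\right)^{2} + \frac{772}{1127} = 4 \cdot \frac{1}{121} + \frac{772}{1127} = \frac{4}{121} + \frac{772}{1127} = \frac{97920}{136367}$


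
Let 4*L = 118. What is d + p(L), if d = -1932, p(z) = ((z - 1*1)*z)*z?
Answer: 182961/8 ≈ 22870.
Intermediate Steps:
L = 59/2 (L = (1/4)*118 = 59/2 ≈ 29.500)
p(z) = z**2*(-1 + z) (p(z) = ((z - 1)*z)*z = ((-1 + z)*z)*z = (z*(-1 + z))*z = z**2*(-1 + z))
d + p(L) = -1932 + (59/2)**2*(-1 + 59/2) = -1932 + (3481/4)*(57/2) = -1932 + 198417/8 = 182961/8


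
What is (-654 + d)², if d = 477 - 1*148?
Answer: 105625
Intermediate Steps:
d = 329 (d = 477 - 148 = 329)
(-654 + d)² = (-654 + 329)² = (-325)² = 105625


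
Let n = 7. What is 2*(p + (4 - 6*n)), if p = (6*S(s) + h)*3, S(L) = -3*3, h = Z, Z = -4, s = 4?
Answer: -424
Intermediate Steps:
h = -4
S(L) = -9
p = -174 (p = (6*(-9) - 4)*3 = (-54 - 4)*3 = -58*3 = -174)
2*(p + (4 - 6*n)) = 2*(-174 + (4 - 6*7)) = 2*(-174 + (4 - 42)) = 2*(-174 - 38) = 2*(-212) = -424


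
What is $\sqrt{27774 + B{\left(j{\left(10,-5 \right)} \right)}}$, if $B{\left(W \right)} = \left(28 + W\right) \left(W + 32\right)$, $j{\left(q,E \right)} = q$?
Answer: $\sqrt{29370} \approx 171.38$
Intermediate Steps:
$B{\left(W \right)} = \left(28 + W\right) \left(32 + W\right)$
$\sqrt{27774 + B{\left(j{\left(10,-5 \right)} \right)}} = \sqrt{27774 + \left(896 + 10^{2} + 60 \cdot 10\right)} = \sqrt{27774 + \left(896 + 100 + 600\right)} = \sqrt{27774 + 1596} = \sqrt{29370}$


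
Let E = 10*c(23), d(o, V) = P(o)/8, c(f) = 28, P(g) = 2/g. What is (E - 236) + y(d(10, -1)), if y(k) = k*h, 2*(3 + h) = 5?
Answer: 3519/80 ≈ 43.987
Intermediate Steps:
h = -1/2 (h = -3 + (1/2)*5 = -3 + 5/2 = -1/2 ≈ -0.50000)
d(o, V) = 1/(4*o) (d(o, V) = (2/o)/8 = (2/o)*(1/8) = 1/(4*o))
y(k) = -k/2 (y(k) = k*(-1/2) = -k/2)
E = 280 (E = 10*28 = 280)
(E - 236) + y(d(10, -1)) = (280 - 236) - 1/(8*10) = 44 - 1/(8*10) = 44 - 1/2*1/40 = 44 - 1/80 = 3519/80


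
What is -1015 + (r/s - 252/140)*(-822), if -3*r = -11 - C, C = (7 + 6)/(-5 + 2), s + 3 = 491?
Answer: 421684/915 ≈ 460.86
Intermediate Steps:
s = 488 (s = -3 + 491 = 488)
C = -13/3 (C = 13/(-3) = 13*(-⅓) = -13/3 ≈ -4.3333)
r = 20/9 (r = -(-11 - 1*(-13/3))/3 = -(-11 + 13/3)/3 = -⅓*(-20/3) = 20/9 ≈ 2.2222)
-1015 + (r/s - 252/140)*(-822) = -1015 + ((20/9)/488 - 252/140)*(-822) = -1015 + ((20/9)*(1/488) - 252*1/140)*(-822) = -1015 + (5/1098 - 9/5)*(-822) = -1015 - 9857/5490*(-822) = -1015 + 1350409/915 = 421684/915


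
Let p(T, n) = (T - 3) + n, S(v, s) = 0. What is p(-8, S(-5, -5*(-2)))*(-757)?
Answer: 8327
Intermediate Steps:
p(T, n) = -3 + T + n (p(T, n) = (-3 + T) + n = -3 + T + n)
p(-8, S(-5, -5*(-2)))*(-757) = (-3 - 8 + 0)*(-757) = -11*(-757) = 8327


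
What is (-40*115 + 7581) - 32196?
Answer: -29215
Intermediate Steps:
(-40*115 + 7581) - 32196 = (-4600 + 7581) - 32196 = 2981 - 32196 = -29215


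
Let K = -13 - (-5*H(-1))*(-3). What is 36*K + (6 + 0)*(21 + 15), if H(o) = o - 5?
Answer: 2988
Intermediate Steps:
H(o) = -5 + o
K = 77 (K = -13 - (-5*(-5 - 1))*(-3) = -13 - (-5*(-6))*(-3) = -13 - 30*(-3) = -13 - 1*(-90) = -13 + 90 = 77)
36*K + (6 + 0)*(21 + 15) = 36*77 + (6 + 0)*(21 + 15) = 2772 + 6*36 = 2772 + 216 = 2988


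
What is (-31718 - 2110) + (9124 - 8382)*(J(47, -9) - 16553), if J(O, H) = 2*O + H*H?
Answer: -12186304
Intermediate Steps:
J(O, H) = H² + 2*O (J(O, H) = 2*O + H² = H² + 2*O)
(-31718 - 2110) + (9124 - 8382)*(J(47, -9) - 16553) = (-31718 - 2110) + (9124 - 8382)*(((-9)² + 2*47) - 16553) = -33828 + 742*((81 + 94) - 16553) = -33828 + 742*(175 - 16553) = -33828 + 742*(-16378) = -33828 - 12152476 = -12186304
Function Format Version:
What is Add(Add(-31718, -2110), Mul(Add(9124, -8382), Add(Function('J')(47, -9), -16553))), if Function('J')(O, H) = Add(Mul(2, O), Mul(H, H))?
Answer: -12186304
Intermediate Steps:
Function('J')(O, H) = Add(Pow(H, 2), Mul(2, O)) (Function('J')(O, H) = Add(Mul(2, O), Pow(H, 2)) = Add(Pow(H, 2), Mul(2, O)))
Add(Add(-31718, -2110), Mul(Add(9124, -8382), Add(Function('J')(47, -9), -16553))) = Add(Add(-31718, -2110), Mul(Add(9124, -8382), Add(Add(Pow(-9, 2), Mul(2, 47)), -16553))) = Add(-33828, Mul(742, Add(Add(81, 94), -16553))) = Add(-33828, Mul(742, Add(175, -16553))) = Add(-33828, Mul(742, -16378)) = Add(-33828, -12152476) = -12186304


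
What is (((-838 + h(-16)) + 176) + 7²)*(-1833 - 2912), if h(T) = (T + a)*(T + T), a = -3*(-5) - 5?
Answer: 1997645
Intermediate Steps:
a = 10 (a = 15 - 5 = 10)
h(T) = 2*T*(10 + T) (h(T) = (T + 10)*(T + T) = (10 + T)*(2*T) = 2*T*(10 + T))
(((-838 + h(-16)) + 176) + 7²)*(-1833 - 2912) = (((-838 + 2*(-16)*(10 - 16)) + 176) + 7²)*(-1833 - 2912) = (((-838 + 2*(-16)*(-6)) + 176) + 49)*(-4745) = (((-838 + 192) + 176) + 49)*(-4745) = ((-646 + 176) + 49)*(-4745) = (-470 + 49)*(-4745) = -421*(-4745) = 1997645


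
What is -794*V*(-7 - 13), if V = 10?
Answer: 158800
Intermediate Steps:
-794*V*(-7 - 13) = -7940*(-7 - 13) = -7940*(-20) = -794*(-200) = 158800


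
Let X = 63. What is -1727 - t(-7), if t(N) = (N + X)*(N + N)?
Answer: -943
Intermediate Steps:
t(N) = 2*N*(63 + N) (t(N) = (N + 63)*(N + N) = (63 + N)*(2*N) = 2*N*(63 + N))
-1727 - t(-7) = -1727 - 2*(-7)*(63 - 7) = -1727 - 2*(-7)*56 = -1727 - 1*(-784) = -1727 + 784 = -943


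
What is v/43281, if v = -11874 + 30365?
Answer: 18491/43281 ≈ 0.42723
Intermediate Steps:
v = 18491
v/43281 = 18491/43281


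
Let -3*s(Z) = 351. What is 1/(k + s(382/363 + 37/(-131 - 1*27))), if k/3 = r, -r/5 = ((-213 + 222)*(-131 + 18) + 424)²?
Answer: -1/5274852 ≈ -1.8958e-7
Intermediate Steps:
s(Z) = -117 (s(Z) = -⅓*351 = -117)
r = -1758245 (r = -5*((-213 + 222)*(-131 + 18) + 424)² = -5*(9*(-113) + 424)² = -5*(-1017 + 424)² = -5*(-593)² = -5*351649 = -1758245)
k = -5274735 (k = 3*(-1758245) = -5274735)
1/(k + s(382/363 + 37/(-131 - 1*27))) = 1/(-5274735 - 117) = 1/(-5274852) = -1/5274852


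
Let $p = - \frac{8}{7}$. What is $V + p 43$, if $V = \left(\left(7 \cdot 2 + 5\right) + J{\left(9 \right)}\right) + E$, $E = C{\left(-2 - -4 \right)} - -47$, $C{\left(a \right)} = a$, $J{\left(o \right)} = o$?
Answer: $\frac{195}{7} \approx 27.857$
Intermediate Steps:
$E = 49$ ($E = \left(-2 - -4\right) - -47 = \left(-2 + 4\right) + 47 = 2 + 47 = 49$)
$p = - \frac{8}{7}$ ($p = \left(-8\right) \frac{1}{7} = - \frac{8}{7} \approx -1.1429$)
$V = 77$ ($V = \left(\left(7 \cdot 2 + 5\right) + 9\right) + 49 = \left(\left(14 + 5\right) + 9\right) + 49 = \left(19 + 9\right) + 49 = 28 + 49 = 77$)
$V + p 43 = 77 - \frac{344}{7} = \frac{195}{7}$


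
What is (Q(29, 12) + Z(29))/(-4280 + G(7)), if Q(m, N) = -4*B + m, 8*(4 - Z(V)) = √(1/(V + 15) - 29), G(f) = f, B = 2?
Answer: -25/4273 + 5*I*√561/752048 ≈ -0.0058507 + 0.00015747*I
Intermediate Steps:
Z(V) = 4 - √(-29 + 1/(15 + V))/8 (Z(V) = 4 - √(1/(V + 15) - 29)/8 = 4 - √(1/(15 + V) - 29)/8 = 4 - √(-29 + 1/(15 + V))/8)
Q(m, N) = -8 + m (Q(m, N) = -4*2 + m = -8 + m)
(Q(29, 12) + Z(29))/(-4280 + G(7)) = ((-8 + 29) + (4 - I*√(434 + 29*29)/√(15 + 29)/8))/(-4280 + 7) = (21 + (4 - I*√11*√(434 + 841)/22/8))/(-4273) = (21 + (4 - 5*I*√561/22/8))*(-1/4273) = (21 + (4 - 5*I*√561/176))*(-1/4273) = (25 - 5*I*√561/176)*(-1/4273) = -25/4273 + 5*I*√561/752048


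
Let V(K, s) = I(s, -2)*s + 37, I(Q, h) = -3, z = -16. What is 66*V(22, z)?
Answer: 5610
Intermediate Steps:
V(K, s) = 37 - 3*s (V(K, s) = -3*s + 37 = 37 - 3*s)
66*V(22, z) = 66*(37 - 3*(-16)) = 66*(37 + 48) = 66*85 = 5610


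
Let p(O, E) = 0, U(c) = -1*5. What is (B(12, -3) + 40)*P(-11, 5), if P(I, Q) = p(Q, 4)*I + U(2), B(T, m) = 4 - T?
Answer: -160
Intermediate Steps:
U(c) = -5
P(I, Q) = -5 (P(I, Q) = 0*I - 5 = 0 - 5 = -5)
(B(12, -3) + 40)*P(-11, 5) = ((4 - 1*12) + 40)*(-5) = ((4 - 12) + 40)*(-5) = (-8 + 40)*(-5) = 32*(-5) = -160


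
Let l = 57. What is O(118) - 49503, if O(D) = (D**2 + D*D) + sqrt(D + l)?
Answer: -21655 + 5*sqrt(7) ≈ -21642.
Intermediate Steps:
O(D) = sqrt(57 + D) + 2*D**2 (O(D) = (D**2 + D*D) + sqrt(D + 57) = (D**2 + D**2) + sqrt(57 + D) = 2*D**2 + sqrt(57 + D) = sqrt(57 + D) + 2*D**2)
O(118) - 49503 = (sqrt(57 + 118) + 2*118**2) - 49503 = (sqrt(175) + 2*13924) - 49503 = (5*sqrt(7) + 27848) - 49503 = (27848 + 5*sqrt(7)) - 49503 = -21655 + 5*sqrt(7)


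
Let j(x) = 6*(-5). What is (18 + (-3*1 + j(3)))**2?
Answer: 225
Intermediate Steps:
j(x) = -30
(18 + (-3*1 + j(3)))**2 = (18 + (-3*1 - 30))**2 = (18 + (-3 - 30))**2 = (18 - 33)**2 = (-15)**2 = 225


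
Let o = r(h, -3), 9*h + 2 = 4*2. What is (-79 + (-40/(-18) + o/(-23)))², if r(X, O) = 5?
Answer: 254019844/42849 ≈ 5928.3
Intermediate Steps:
h = ⅔ (h = -2/9 + (4*2)/9 = -2/9 + (⅑)*8 = -2/9 + 8/9 = ⅔ ≈ 0.66667)
o = 5
(-79 + (-40/(-18) + o/(-23)))² = (-79 + (-40/(-18) + 5/(-23)))² = (-79 + (-40*(-1/18) + 5*(-1/23)))² = (-79 + (20/9 - 5/23))² = (-79 + 415/207)² = (-15938/207)² = 254019844/42849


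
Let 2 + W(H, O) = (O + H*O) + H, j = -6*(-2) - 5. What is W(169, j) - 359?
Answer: 998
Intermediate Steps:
j = 7 (j = 12 - 5 = 7)
W(H, O) = -2 + H + O + H*O (W(H, O) = -2 + ((O + H*O) + H) = -2 + (H + O + H*O) = -2 + H + O + H*O)
W(169, j) - 359 = (-2 + 169 + 7 + 169*7) - 359 = (-2 + 169 + 7 + 1183) - 359 = 1357 - 359 = 998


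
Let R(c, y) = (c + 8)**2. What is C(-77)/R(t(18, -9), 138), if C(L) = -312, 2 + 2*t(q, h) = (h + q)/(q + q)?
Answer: -6656/1083 ≈ -6.1459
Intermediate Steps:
t(q, h) = -1 + (h + q)/(4*q) (t(q, h) = -1 + ((h + q)/(q + q))/2 = -1 + ((h + q)/((2*q)))/2 = -1 + ((h + q)*(1/(2*q)))/2 = -1 + ((h + q)/(2*q))/2 = -1 + (h + q)/(4*q))
R(c, y) = (8 + c)**2
C(-77)/R(t(18, -9), 138) = -312/(8 + (1/4)*(-9 - 3*18)/18)**2 = -312/(8 + (1/4)*(1/18)*(-9 - 54))**2 = -312/(8 + (1/4)*(1/18)*(-63))**2 = -312/(8 - 7/8)**2 = -312/((57/8)**2) = -312/3249/64 = -312*64/3249 = -6656/1083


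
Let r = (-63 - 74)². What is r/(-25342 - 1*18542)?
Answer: -18769/43884 ≈ -0.42770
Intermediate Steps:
r = 18769 (r = (-137)² = 18769)
r/(-25342 - 1*18542) = 18769/(-25342 - 1*18542) = 18769/(-25342 - 18542) = 18769/(-43884) = 18769*(-1/43884) = -18769/43884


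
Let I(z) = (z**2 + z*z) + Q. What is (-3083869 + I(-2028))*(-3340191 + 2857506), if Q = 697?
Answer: -2482157413260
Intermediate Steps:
I(z) = 697 + 2*z**2 (I(z) = (z**2 + z*z) + 697 = (z**2 + z**2) + 697 = 2*z**2 + 697 = 697 + 2*z**2)
(-3083869 + I(-2028))*(-3340191 + 2857506) = (-3083869 + (697 + 2*(-2028)**2))*(-3340191 + 2857506) = (-3083869 + (697 + 2*4112784))*(-482685) = (-3083869 + (697 + 8225568))*(-482685) = (-3083869 + 8226265)*(-482685) = 5142396*(-482685) = -2482157413260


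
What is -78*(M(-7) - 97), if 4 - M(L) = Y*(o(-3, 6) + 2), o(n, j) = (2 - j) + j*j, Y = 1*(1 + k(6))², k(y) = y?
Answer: 137202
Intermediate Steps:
Y = 49 (Y = 1*(1 + 6)² = 1*7² = 1*49 = 49)
o(n, j) = 2 + j² - j (o(n, j) = (2 - j) + j² = 2 + j² - j)
M(L) = -1662 (M(L) = 4 - 49*((2 + 6² - 1*6) + 2) = 4 - 49*((2 + 36 - 6) + 2) = 4 - 49*(32 + 2) = 4 - 49*34 = 4 - 1*1666 = 4 - 1666 = -1662)
-78*(M(-7) - 97) = -78*(-1662 - 97) = -78*(-1759) = 137202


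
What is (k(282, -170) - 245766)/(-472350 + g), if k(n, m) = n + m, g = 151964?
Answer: 122827/160193 ≈ 0.76674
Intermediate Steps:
k(n, m) = m + n
(k(282, -170) - 245766)/(-472350 + g) = ((-170 + 282) - 245766)/(-472350 + 151964) = (112 - 245766)/(-320386) = -245654*(-1/320386) = 122827/160193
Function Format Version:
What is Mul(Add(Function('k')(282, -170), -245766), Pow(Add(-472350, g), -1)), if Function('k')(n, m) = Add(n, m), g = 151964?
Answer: Rational(122827, 160193) ≈ 0.76674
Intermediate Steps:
Function('k')(n, m) = Add(m, n)
Mul(Add(Function('k')(282, -170), -245766), Pow(Add(-472350, g), -1)) = Mul(Add(Add(-170, 282), -245766), Pow(Add(-472350, 151964), -1)) = Mul(Add(112, -245766), Pow(-320386, -1)) = Mul(-245654, Rational(-1, 320386)) = Rational(122827, 160193)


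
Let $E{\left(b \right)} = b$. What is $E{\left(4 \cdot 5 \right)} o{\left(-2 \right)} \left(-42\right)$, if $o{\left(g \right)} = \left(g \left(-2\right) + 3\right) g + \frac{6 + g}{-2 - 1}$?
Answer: $12880$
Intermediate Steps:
$o{\left(g \right)} = -2 - \frac{g}{3} + g \left(3 - 2 g\right)$ ($o{\left(g \right)} = \left(- 2 g + 3\right) g + \frac{6 + g}{-3} = \left(3 - 2 g\right) g + \left(6 + g\right) \left(- \frac{1}{3}\right) = g \left(3 - 2 g\right) - \left(2 + \frac{g}{3}\right) = -2 - \frac{g}{3} + g \left(3 - 2 g\right)$)
$E{\left(4 \cdot 5 \right)} o{\left(-2 \right)} \left(-42\right) = 4 \cdot 5 \left(-2 - 2 \left(-2\right)^{2} + \frac{8}{3} \left(-2\right)\right) \left(-42\right) = 20 \left(-2 - 8 - \frac{16}{3}\right) \left(-42\right) = 20 \left(- \frac{46}{3}\right) \left(-42\right) = \left(- \frac{920}{3}\right) \left(-42\right) = 12880$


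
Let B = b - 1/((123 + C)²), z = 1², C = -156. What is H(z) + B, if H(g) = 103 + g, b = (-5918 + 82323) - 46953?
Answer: 32186483/1089 ≈ 29556.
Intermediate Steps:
z = 1
b = 29452 (b = 76405 - 46953 = 29452)
B = 32073227/1089 (B = 29452 - 1/((123 - 156)²) = 29452 - 1/((-33)²) = 29452 - 1/1089 = 32073227/1089 ≈ 29452.)
H(z) + B = (103 + 1) + 32073227/1089 = 104 + 32073227/1089 = 32186483/1089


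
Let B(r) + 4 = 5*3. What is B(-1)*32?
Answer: 352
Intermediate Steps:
B(r) = 11 (B(r) = -4 + 5*3 = -4 + 15 = 11)
B(-1)*32 = 11*32 = 352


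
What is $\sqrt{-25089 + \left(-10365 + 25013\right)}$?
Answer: $i \sqrt{10441} \approx 102.18 i$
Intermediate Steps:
$\sqrt{-25089 + \left(-10365 + 25013\right)} = \sqrt{-25089 + 14648} = \sqrt{-10441} = i \sqrt{10441}$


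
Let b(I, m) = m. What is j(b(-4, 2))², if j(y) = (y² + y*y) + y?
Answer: 100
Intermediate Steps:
j(y) = y + 2*y² (j(y) = (y² + y²) + y = 2*y² + y = y + 2*y²)
j(b(-4, 2))² = (2*(1 + 2*2))² = (2*(1 + 4))² = (2*5)² = 10² = 100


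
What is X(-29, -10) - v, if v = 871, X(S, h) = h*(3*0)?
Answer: -871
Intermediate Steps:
X(S, h) = 0 (X(S, h) = h*0 = 0)
X(-29, -10) - v = 0 - 1*871 = 0 - 871 = -871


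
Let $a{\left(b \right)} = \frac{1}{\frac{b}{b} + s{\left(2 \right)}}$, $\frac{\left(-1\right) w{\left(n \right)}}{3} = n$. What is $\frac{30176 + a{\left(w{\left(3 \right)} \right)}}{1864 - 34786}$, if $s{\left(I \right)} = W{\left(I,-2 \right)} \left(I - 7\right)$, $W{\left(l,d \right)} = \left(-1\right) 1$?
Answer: $- \frac{181057}{197532} \approx -0.9166$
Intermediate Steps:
$w{\left(n \right)} = - 3 n$
$W{\left(l,d \right)} = -1$
$s{\left(I \right)} = 7 - I$ ($s{\left(I \right)} = - (I - 7) = - (-7 + I) = 7 - I$)
$a{\left(b \right)} = \frac{1}{6}$ ($a{\left(b \right)} = \frac{1}{\frac{b}{b} + \left(7 - 2\right)} = \frac{1}{1 + \left(7 - 2\right)} = \frac{1}{1 + 5} = \frac{1}{6}$)
$\frac{30176 + a{\left(w{\left(3 \right)} \right)}}{1864 - 34786} = \frac{30176 + \frac{1}{6}}{1864 - 34786} = \frac{181057}{6 \left(-32922\right)} = \frac{181057}{6} \left(- \frac{1}{32922}\right) = - \frac{181057}{197532}$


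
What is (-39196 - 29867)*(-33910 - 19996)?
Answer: 3722910078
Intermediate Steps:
(-39196 - 29867)*(-33910 - 19996) = -69063*(-53906) = 3722910078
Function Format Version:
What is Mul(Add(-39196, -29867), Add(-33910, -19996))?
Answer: 3722910078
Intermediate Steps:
Mul(Add(-39196, -29867), Add(-33910, -19996)) = Mul(-69063, -53906) = 3722910078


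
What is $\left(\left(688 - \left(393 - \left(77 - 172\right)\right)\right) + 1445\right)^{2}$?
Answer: $2706025$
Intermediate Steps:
$\left(\left(688 - \left(393 - \left(77 - 172\right)\right)\right) + 1445\right)^{2} = \left(\left(688 - \left(393 - -95\right)\right) + 1445\right)^{2} = \left(\left(688 - \left(393 + 95\right)\right) + 1445\right)^{2} = \left(\left(688 - 488\right) + 1445\right)^{2} = \left(200 + 1445\right)^{2} = 1645^{2} = 2706025$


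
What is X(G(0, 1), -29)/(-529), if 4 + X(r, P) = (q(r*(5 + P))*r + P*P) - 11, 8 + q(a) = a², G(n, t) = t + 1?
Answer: -5418/529 ≈ -10.242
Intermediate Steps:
G(n, t) = 1 + t
q(a) = -8 + a²
X(r, P) = -15 + P² + r*(-8 + r²*(5 + P)²) (X(r, P) = -4 + (((-8 + (r*(5 + P))²)*r + P*P) - 11) = -4 + (((-8 + r²*(5 + P)²)*r + P²) - 11) = -4 + ((r*(-8 + r²*(5 + P)²) + P²) - 11) = -4 + ((P² + r*(-8 + r²*(5 + P)²)) - 11) = -4 + (-11 + P² + r*(-8 + r²*(5 + P)²)) = -15 + P² + r*(-8 + r²*(5 + P)²))
X(G(0, 1), -29)/(-529) = (-15 + (-29)² + (1 + 1)*(-8 + (1 + 1)²*(5 - 29)²))/(-529) = (-15 + 841 + 2*(-8 + 2²*(-24)²))*(-1/529) = (-15 + 841 + 2*(-8 + 4*576))*(-1/529) = (-15 + 841 + 2*(-8 + 2304))*(-1/529) = (-15 + 841 + 2*2296)*(-1/529) = (-15 + 841 + 4592)*(-1/529) = 5418*(-1/529) = -5418/529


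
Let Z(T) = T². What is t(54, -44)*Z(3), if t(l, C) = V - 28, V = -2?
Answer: -270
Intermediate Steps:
t(l, C) = -30 (t(l, C) = -2 - 28 = -30)
t(54, -44)*Z(3) = -30*3² = -30*9 = -270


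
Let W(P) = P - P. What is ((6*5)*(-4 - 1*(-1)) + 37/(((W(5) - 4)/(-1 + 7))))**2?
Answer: 84681/4 ≈ 21170.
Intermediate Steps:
W(P) = 0
((6*5)*(-4 - 1*(-1)) + 37/(((W(5) - 4)/(-1 + 7))))**2 = ((6*5)*(-4 - 1*(-1)) + 37/(((0 - 4)/(-1 + 7))))**2 = (30*(-4 + 1) + 37/((-4/6)))**2 = (30*(-3) + 37/((-4*1/6)))**2 = (-90 + 37/(-2/3))**2 = (-90 + 37*(-3/2))**2 = (-90 - 111/2)**2 = (-291/2)**2 = 84681/4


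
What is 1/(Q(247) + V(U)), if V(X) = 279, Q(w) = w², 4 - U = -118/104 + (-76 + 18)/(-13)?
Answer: 1/61288 ≈ 1.6316e-5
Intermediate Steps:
U = 35/52 (U = 4 - (-118/104 + (-76 + 18)/(-13)) = 4 - (-118*1/104 - 58*(-1/13)) = 4 - (-59/52 + 58/13) = 4 - 1*173/52 = 4 - 173/52 = 35/52 ≈ 0.67308)
1/(Q(247) + V(U)) = 1/(247² + 279) = 1/(61009 + 279) = 1/61288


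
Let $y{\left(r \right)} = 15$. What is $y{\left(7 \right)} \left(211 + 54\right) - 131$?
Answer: $3844$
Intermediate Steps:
$y{\left(7 \right)} \left(211 + 54\right) - 131 = 15 \left(211 + 54\right) - 131 = 15 \cdot 265 - 131 = 3975 - 131 = 3844$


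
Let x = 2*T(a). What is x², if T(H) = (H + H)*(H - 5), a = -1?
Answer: 576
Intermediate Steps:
T(H) = 2*H*(-5 + H) (T(H) = (2*H)*(-5 + H) = 2*H*(-5 + H))
x = 24 (x = 2*(2*(-1)*(-5 - 1)) = 2*(2*(-1)*(-6)) = 2*12 = 24)
x² = 24² = 576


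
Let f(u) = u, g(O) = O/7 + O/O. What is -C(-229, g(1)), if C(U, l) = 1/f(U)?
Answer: 1/229 ≈ 0.0043668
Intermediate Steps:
g(O) = 1 + O/7 (g(O) = O*(⅐) + 1 = O/7 + 1 = 1 + O/7)
C(U, l) = 1/U
-C(-229, g(1)) = -1/(-229) = -1*(-1/229) = 1/229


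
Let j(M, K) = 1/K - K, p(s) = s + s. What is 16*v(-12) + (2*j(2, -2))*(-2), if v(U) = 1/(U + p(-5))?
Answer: -74/11 ≈ -6.7273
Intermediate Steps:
p(s) = 2*s
v(U) = 1/(-10 + U) (v(U) = 1/(U + 2*(-5)) = 1/(U - 10) = 1/(-10 + U))
16*v(-12) + (2*j(2, -2))*(-2) = 16/(-10 - 12) + (2*(1/(-2) - 1*(-2)))*(-2) = 16/(-22) + (2*(-½ + 2))*(-2) = 16*(-1/22) + (2*(3/2))*(-2) = -8/11 + 3*(-2) = -8/11 - 6 = -74/11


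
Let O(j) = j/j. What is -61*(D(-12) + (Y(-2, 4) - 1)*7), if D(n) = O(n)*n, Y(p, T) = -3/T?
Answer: 5917/4 ≈ 1479.3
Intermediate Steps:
O(j) = 1
D(n) = n (D(n) = 1*n = n)
-61*(D(-12) + (Y(-2, 4) - 1)*7) = -61*(-12 + (-3/4 - 1)*7) = -61*(-12 + (-3*¼ - 1)*7) = -61*(-12 + (-¾ - 1)*7) = -61*(-12 - 7/4*7) = -61*(-12 - 49/4) = -61*(-97/4) = 5917/4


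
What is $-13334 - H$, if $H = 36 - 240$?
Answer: $-13130$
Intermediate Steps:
$H = -204$ ($H = 36 - 240 = -204$)
$-13334 - H = -13334 - -204 = -13334 + 204 = -13130$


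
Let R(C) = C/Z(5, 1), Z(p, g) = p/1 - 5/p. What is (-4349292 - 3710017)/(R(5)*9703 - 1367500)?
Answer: 32237236/5421485 ≈ 5.9462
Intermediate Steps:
Z(p, g) = p - 5/p (Z(p, g) = p*1 - 5/p = p - 5/p)
R(C) = C/4 (R(C) = C/(5 - 5/5) = C/(5 - 5*1/5) = C/(5 - 1) = C/4)
(-4349292 - 3710017)/(R(5)*9703 - 1367500) = (-4349292 - 3710017)/(((1/4)*5)*9703 - 1367500) = -8059309/((5/4)*9703 - 1367500) = -8059309/(48515/4 - 1367500) = -8059309/(-5421485/4) = -8059309*(-4/5421485) = 32237236/5421485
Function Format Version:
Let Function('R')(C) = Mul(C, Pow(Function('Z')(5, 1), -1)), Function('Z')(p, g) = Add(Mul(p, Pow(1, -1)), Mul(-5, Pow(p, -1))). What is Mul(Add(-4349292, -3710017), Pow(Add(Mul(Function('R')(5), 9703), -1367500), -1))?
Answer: Rational(32237236, 5421485) ≈ 5.9462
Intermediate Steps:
Function('Z')(p, g) = Add(p, Mul(-5, Pow(p, -1))) (Function('Z')(p, g) = Add(Mul(p, 1), Mul(-5, Pow(p, -1))) = Add(p, Mul(-5, Pow(p, -1))))
Function('R')(C) = Mul(Rational(1, 4), C) (Function('R')(C) = Mul(C, Pow(Add(5, Mul(-5, Pow(5, -1))), -1)) = Mul(C, Pow(Add(5, Mul(-5, Rational(1, 5))), -1)) = Mul(C, Pow(Add(5, -1), -1)) = Mul(C, Pow(4, -1)) = Mul(C, Rational(1, 4)) = Mul(Rational(1, 4), C))
Mul(Add(-4349292, -3710017), Pow(Add(Mul(Function('R')(5), 9703), -1367500), -1)) = Mul(Add(-4349292, -3710017), Pow(Add(Mul(Mul(Rational(1, 4), 5), 9703), -1367500), -1)) = Mul(-8059309, Pow(Add(Mul(Rational(5, 4), 9703), -1367500), -1)) = Mul(-8059309, Pow(Add(Rational(48515, 4), -1367500), -1)) = Mul(-8059309, Pow(Rational(-5421485, 4), -1)) = Mul(-8059309, Rational(-4, 5421485)) = Rational(32237236, 5421485)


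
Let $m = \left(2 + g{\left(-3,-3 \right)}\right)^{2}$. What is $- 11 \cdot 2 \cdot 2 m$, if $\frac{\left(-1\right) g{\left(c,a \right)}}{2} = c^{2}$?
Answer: $-11264$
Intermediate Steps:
$g{\left(c,a \right)} = - 2 c^{2}$
$m = 256$ ($m = \left(2 - 2 \left(-3\right)^{2}\right)^{2} = \left(2 - 18\right)^{2} = \left(-16\right)^{2} = 256$)
$- 11 \cdot 2 \cdot 2 m = - 11 \cdot 2 \cdot 2 \cdot 256 = \left(-11\right) 4 \cdot 256 = \left(-44\right) 256 = -11264$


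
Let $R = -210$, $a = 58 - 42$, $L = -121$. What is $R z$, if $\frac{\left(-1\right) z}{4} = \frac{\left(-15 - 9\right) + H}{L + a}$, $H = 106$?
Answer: $-656$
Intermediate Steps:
$a = 16$
$z = \frac{328}{105}$ ($z = - 4 \frac{\left(-15 - 9\right) + 106}{-121 + 16} = - 4 \frac{\left(-15 - 9\right) + 106}{-105} = - 4 \left(-24 + 106\right) \left(- \frac{1}{105}\right) = - 4 \cdot 82 \left(- \frac{1}{105}\right) = \left(-4\right) \left(- \frac{82}{105}\right) = \frac{328}{105} \approx 3.1238$)
$R z = \left(-210\right) \frac{328}{105} = -656$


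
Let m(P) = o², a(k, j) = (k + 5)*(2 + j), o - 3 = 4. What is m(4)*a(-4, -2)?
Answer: 0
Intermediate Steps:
o = 7 (o = 3 + 4 = 7)
a(k, j) = (2 + j)*(5 + k) (a(k, j) = (5 + k)*(2 + j) = (2 + j)*(5 + k))
m(P) = 49 (m(P) = 7² = 49)
m(4)*a(-4, -2) = 49*(10 + 2*(-4) + 5*(-2) - 2*(-4)) = 49*(10 - 8 - 10 + 8) = 49*0 = 0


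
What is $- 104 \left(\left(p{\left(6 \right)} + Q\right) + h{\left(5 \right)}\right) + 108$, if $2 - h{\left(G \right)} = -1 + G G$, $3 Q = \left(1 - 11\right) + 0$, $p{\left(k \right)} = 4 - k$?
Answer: $\frac{8852}{3} \approx 2950.7$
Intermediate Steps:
$Q = - \frac{10}{3}$ ($Q = \frac{\left(1 - 11\right) + 0}{3} = \frac{-10 + 0}{3} = \frac{1}{3} \left(-10\right) = - \frac{10}{3} \approx -3.3333$)
$h{\left(G \right)} = 3 - G^{2}$ ($h{\left(G \right)} = 2 - \left(-1 + G G\right) = 2 - \left(-1 + G^{2}\right) = 3 - G^{2}$)
$- 104 \left(\left(p{\left(6 \right)} + Q\right) + h{\left(5 \right)}\right) + 108 = - 104 \left(\left(\left(4 - 6\right) - \frac{10}{3}\right) + \left(3 - 5^{2}\right)\right) + 108 = - 104 \left(\left(\left(4 - 6\right) - \frac{10}{3}\right) + \left(3 - 25\right)\right) + 108 = - 104 \left(\left(-2 - \frac{10}{3}\right) + \left(3 - 25\right)\right) + 108 = - 104 \left(- \frac{16}{3} - 22\right) + 108 = \left(-104\right) \left(- \frac{82}{3}\right) + 108 = \frac{8528}{3} + 108 = \frac{8852}{3}$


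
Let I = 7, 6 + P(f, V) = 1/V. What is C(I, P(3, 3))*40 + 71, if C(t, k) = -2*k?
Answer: 1573/3 ≈ 524.33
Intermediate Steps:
P(f, V) = -6 + 1/V
C(I, P(3, 3))*40 + 71 = -2*(-6 + 1/3)*40 + 71 = -2*(-6 + ⅓)*40 + 71 = -2*(-17/3)*40 + 71 = (34/3)*40 + 71 = 1360/3 + 71 = 1573/3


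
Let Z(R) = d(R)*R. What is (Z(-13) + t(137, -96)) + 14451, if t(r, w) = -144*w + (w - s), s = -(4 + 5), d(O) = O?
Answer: 28357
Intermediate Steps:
s = -9 (s = -1*9 = -9)
t(r, w) = 9 - 143*w (t(r, w) = -144*w + (w - 1*(-9)) = -144*w + (w + 9) = -144*w + (9 + w) = 9 - 143*w)
Z(R) = R² (Z(R) = R*R = R²)
(Z(-13) + t(137, -96)) + 14451 = ((-13)² + (9 - 143*(-96))) + 14451 = (169 + (9 + 13728)) + 14451 = (169 + 13737) + 14451 = 13906 + 14451 = 28357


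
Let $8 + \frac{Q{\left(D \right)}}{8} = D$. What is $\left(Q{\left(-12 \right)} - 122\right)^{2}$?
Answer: $79524$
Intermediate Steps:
$Q{\left(D \right)} = -64 + 8 D$
$\left(Q{\left(-12 \right)} - 122\right)^{2} = \left(\left(-64 + 8 \left(-12\right)\right) - 122\right)^{2} = \left(\left(-64 - 96\right) - 122\right)^{2} = \left(-160 - 122\right)^{2} = \left(-282\right)^{2} = 79524$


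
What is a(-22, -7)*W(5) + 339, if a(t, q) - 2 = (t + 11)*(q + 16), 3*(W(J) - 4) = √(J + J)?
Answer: -49 - 97*√10/3 ≈ -151.25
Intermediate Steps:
W(J) = 4 + √2*√J/3 (W(J) = 4 + √(J + J)/3 = 4 + √(2*J)/3 = 4 + (√2*√J)/3 = 4 + √2*√J/3)
a(t, q) = 2 + (11 + t)*(16 + q) (a(t, q) = 2 + (t + 11)*(q + 16) = 2 + (11 + t)*(16 + q))
a(-22, -7)*W(5) + 339 = (178 + 11*(-7) + 16*(-22) - 7*(-22))*(4 + √2*√5/3) + 339 = (178 - 77 - 352 + 154)*(4 + √10/3) + 339 = -97*(4 + √10/3) + 339 = (-388 - 97*√10/3) + 339 = -49 - 97*√10/3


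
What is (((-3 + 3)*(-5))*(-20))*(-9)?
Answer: 0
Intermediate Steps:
(((-3 + 3)*(-5))*(-20))*(-9) = ((0*(-5))*(-20))*(-9) = (0*(-20))*(-9) = 0*(-9) = 0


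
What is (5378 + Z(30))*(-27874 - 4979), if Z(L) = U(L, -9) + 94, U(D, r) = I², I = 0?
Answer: -179771616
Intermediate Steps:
U(D, r) = 0 (U(D, r) = 0² = 0)
Z(L) = 94 (Z(L) = 0 + 94 = 94)
(5378 + Z(30))*(-27874 - 4979) = (5378 + 94)*(-27874 - 4979) = 5472*(-32853) = -179771616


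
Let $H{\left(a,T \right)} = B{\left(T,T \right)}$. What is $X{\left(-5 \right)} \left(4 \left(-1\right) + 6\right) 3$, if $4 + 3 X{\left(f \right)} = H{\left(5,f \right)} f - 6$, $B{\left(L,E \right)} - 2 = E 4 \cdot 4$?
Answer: $760$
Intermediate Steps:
$B{\left(L,E \right)} = 2 + 16 E$ ($B{\left(L,E \right)} = 2 + E 4 \cdot 4 = 2 + 4 E 4 = 2 + 16 E$)
$H{\left(a,T \right)} = 2 + 16 T$
$X{\left(f \right)} = - \frac{10}{3} + \frac{f \left(2 + 16 f\right)}{3}$ ($X{\left(f \right)} = - \frac{4}{3} + \frac{\left(2 + 16 f\right) f - 6}{3} = - \frac{4}{3} + \frac{f \left(2 + 16 f\right) - 6}{3} = - \frac{4}{3} + \frac{-6 + f \left(2 + 16 f\right)}{3} = - \frac{4}{3} + \left(-2 + \frac{f \left(2 + 16 f\right)}{3}\right) = - \frac{10}{3} + \frac{f \left(2 + 16 f\right)}{3}$)
$X{\left(-5 \right)} \left(4 \left(-1\right) + 6\right) 3 = \left(- \frac{10}{3} + \frac{2}{3} \left(-5\right) \left(1 + 8 \left(-5\right)\right)\right) \left(4 \left(-1\right) + 6\right) 3 = \left(- \frac{10}{3} + \frac{2}{3} \left(-5\right) \left(1 - 40\right)\right) \left(-4 + 6\right) 3 = \left(- \frac{10}{3} + \frac{2}{3} \left(-5\right) \left(-39\right)\right) 2 \cdot 3 = \left(- \frac{10}{3} + 130\right) 6 = \frac{380}{3} \cdot 6 = 760$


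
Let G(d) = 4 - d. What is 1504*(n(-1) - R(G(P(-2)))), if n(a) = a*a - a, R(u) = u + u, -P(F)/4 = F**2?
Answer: -57152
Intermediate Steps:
P(F) = -4*F**2
R(u) = 2*u
n(a) = a**2 - a
1504*(n(-1) - R(G(P(-2)))) = 1504*(-(-1 - 1) - 2*(4 - (-4)*(-2)**2)) = 1504*(-1*(-2) - 2*(4 - (-4)*4)) = 1504*(2 - 2*(4 - 1*(-16))) = 1504*(2 - 2*(4 + 16)) = 1504*(2 - 2*20) = 1504*(2 - 1*40) = 1504*(2 - 40) = 1504*(-38) = -57152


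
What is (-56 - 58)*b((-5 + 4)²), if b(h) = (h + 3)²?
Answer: -1824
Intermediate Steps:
b(h) = (3 + h)²
(-56 - 58)*b((-5 + 4)²) = (-56 - 58)*(3 + (-5 + 4)²)² = -114*(3 + (-1)²)² = -114*(3 + 1)² = -114*4² = -114*16 = -1824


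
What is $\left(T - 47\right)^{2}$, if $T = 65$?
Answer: $324$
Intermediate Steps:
$\left(T - 47\right)^{2} = \left(65 - 47\right)^{2} = 18^{2} = 324$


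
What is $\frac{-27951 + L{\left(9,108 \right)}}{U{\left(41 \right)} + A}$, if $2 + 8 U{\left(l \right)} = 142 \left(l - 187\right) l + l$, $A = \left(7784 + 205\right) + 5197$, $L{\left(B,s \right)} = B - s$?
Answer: $\frac{44880}{148897} \approx 0.30142$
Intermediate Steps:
$A = 13186$ ($A = 7989 + 5197 = 13186$)
$U{\left(l \right)} = - \frac{1}{4} + \frac{l}{8} + \frac{l \left(-26554 + 142 l\right)}{8}$ ($U{\left(l \right)} = - \frac{1}{4} + \frac{142 \left(l - 187\right) l + l}{8} = - \frac{1}{4} + \frac{142 \left(-187 + l\right) l + l}{8} = - \frac{1}{4} + \frac{\left(-26554 + 142 l\right) l + l}{8} = - \frac{1}{4} + \frac{l \left(-26554 + 142 l\right) + l}{8} = - \frac{1}{4} + \frac{l + l \left(-26554 + 142 l\right)}{8} = - \frac{1}{4} + \left(\frac{l}{8} + \frac{l \left(-26554 + 142 l\right)}{8}\right) = - \frac{1}{4} + \frac{l}{8} + \frac{l \left(-26554 + 142 l\right)}{8}$)
$\frac{-27951 + L{\left(9,108 \right)}}{U{\left(41 \right)} + A} = \frac{-27951 + \left(9 - 108\right)}{\left(- \frac{1}{4} - \frac{1088673}{8} + \frac{71 \cdot 41^{2}}{4}\right) + 13186} = \frac{-27951 + \left(9 - 108\right)}{\left(- \frac{1}{4} - \frac{1088673}{8} + \frac{71}{4} \cdot 1681\right) + 13186} = \frac{-27951 - 99}{\left(- \frac{1}{4} - \frac{1088673}{8} + \frac{119351}{4}\right) + 13186} = - \frac{28050}{- \frac{849973}{8} + 13186} = - \frac{28050}{- \frac{744485}{8}} = \left(-28050\right) \left(- \frac{8}{744485}\right) = \frac{44880}{148897}$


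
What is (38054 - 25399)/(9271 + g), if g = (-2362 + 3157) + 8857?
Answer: 12655/18923 ≈ 0.66876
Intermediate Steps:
g = 9652 (g = 795 + 8857 = 9652)
(38054 - 25399)/(9271 + g) = (38054 - 25399)/(9271 + 9652) = 12655/18923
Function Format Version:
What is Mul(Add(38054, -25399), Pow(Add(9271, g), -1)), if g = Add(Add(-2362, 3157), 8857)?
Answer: Rational(12655, 18923) ≈ 0.66876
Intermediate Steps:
g = 9652 (g = Add(795, 8857) = 9652)
Mul(Add(38054, -25399), Pow(Add(9271, g), -1)) = Mul(Add(38054, -25399), Pow(Add(9271, 9652), -1)) = Mul(12655, Pow(18923, -1)) = Mul(12655, Rational(1, 18923)) = Rational(12655, 18923)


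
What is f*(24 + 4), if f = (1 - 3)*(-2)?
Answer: 112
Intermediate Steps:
f = 4 (f = -2*(-2) = 4)
f*(24 + 4) = 4*(24 + 4) = 4*28 = 112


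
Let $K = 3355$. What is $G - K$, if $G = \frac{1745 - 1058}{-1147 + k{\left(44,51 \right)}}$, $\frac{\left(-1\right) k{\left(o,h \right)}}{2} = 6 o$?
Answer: $- \frac{5620312}{1675} \approx -3355.4$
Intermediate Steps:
$k{\left(o,h \right)} = - 12 o$ ($k{\left(o,h \right)} = - 2 \cdot 6 o = - 12 o$)
$G = - \frac{687}{1675}$ ($G = \frac{1745 - 1058}{-1147 - 528} = \frac{687}{-1147 - 528} = \frac{687}{-1675} = 687 \left(- \frac{1}{1675}\right) = - \frac{687}{1675} \approx -0.41015$)
$G - K = - \frac{687}{1675} - 3355 = - \frac{5620312}{1675}$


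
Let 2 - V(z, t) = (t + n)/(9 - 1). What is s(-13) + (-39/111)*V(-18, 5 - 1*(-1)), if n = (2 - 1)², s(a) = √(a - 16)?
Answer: -117/296 + I*√29 ≈ -0.39527 + 5.3852*I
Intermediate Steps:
s(a) = √(-16 + a)
n = 1 (n = 1² = 1)
V(z, t) = 15/8 - t/8 (V(z, t) = 2 - (t + 1)/(9 - 1) = 2 - (1 + t)/8 = 2 - (⅛ + t/8) = 2 + (-⅛ - t/8) = 15/8 - t/8)
s(-13) + (-39/111)*V(-18, 5 - 1*(-1)) = √(-16 - 13) + (-39/111)*(15/8 - (5 - 1*(-1))/8) = √(-29) + (-39*1/111)*(15/8 - (5 + 1)/8) = I*√29 - 13*(15/8 - ⅛*6)/37 = I*√29 - 13*(15/8 - ¾)/37 = I*√29 - 13/37*9/8 = I*√29 - 117/296 = -117/296 + I*√29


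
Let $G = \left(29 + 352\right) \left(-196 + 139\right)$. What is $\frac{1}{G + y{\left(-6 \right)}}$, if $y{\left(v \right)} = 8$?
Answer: $- \frac{1}{21709} \approx -4.6064 \cdot 10^{-5}$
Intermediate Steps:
$G = -21717$ ($G = 381 \left(-57\right) = -21717$)
$\frac{1}{G + y{\left(-6 \right)}} = \frac{1}{-21717 + 8} = \frac{1}{-21709} = - \frac{1}{21709}$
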